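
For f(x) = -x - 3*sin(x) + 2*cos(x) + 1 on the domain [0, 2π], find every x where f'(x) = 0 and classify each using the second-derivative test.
f'(x) = -2*sin(x) - 3*cos(x) - 1

Solve f'(x) = 0 on [0, 2π]:
  f'(x) = 0 ⇔ -2*sin(x) - 3*cos(x) = 1. Write the left side as R·cos(x + φ) with R = √((-3)² + 2²) = sqrt(13), cos φ = -3*sqrt(13)/13, sin φ = 2*sqrt(13)/13; then cos(x + φ) = sqrt(13)/13. Solve for x and keep the solutions lying in [0, 2π].
  ⇒ x = atan((-2 + 6*sqrt(3))/(-4*sqrt(3) - 3)) + pi ≈ 2.4398, atan((-6*sqrt(3) - 2)/(-3 + 4*sqrt(3))) + 2*pi ≈ 5.0194

f''(x) = 3*sin(x) - 2*cos(x)
Second-derivative test at each critical point:
  f''(2.4398) = 3.4641 > 0 → local minimum
  f''(5.0194) = -3.4641 < 0 → local maximum

Critical points: x = atan((-2 + 6*sqrt(3))/(-4*sqrt(3) - 3)) + pi ≈ 2.4398 (local minimum); x = atan((-6*sqrt(3) - 2)/(-3 + 4*sqrt(3))) + 2*pi ≈ 5.0194 (local maximum)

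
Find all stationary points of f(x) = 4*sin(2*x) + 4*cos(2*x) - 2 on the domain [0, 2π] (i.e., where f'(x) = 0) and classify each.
f'(x) = 8*sqrt(2)*cos(2*x + pi/4)

Solve f'(x) = 0 on [0, 2π]:
  f'(x) = 0 ⇔ 4*cos(2*x) = 4*sin(2*x) ⇔ tan(2*x) = 1, i.e. 2*x = arctan(1) + nπ; keep the solutions lying in [0, 2π].
  ⇒ x = pi/8 ≈ 0.3927, 5*pi/8 ≈ 1.9635, 9*pi/8 ≈ 3.5343, 13*pi/8 ≈ 5.1051

f''(x) = -16*sqrt(2)*sin(2*x + pi/4)
Second-derivative test at each critical point:
  f''(0.3927) = -22.6274 < 0 → local maximum
  f''(1.9635) = 22.6274 > 0 → local minimum
  f''(3.5343) = -22.6274 < 0 → local maximum
  f''(5.1051) = 22.6274 > 0 → local minimum

Critical points: x = pi/8 ≈ 0.3927 (local maximum); x = 5*pi/8 ≈ 1.9635 (local minimum); x = 9*pi/8 ≈ 3.5343 (local maximum); x = 13*pi/8 ≈ 5.1051 (local minimum)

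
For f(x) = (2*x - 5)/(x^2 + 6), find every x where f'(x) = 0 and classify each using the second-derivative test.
f'(x) = 2*(-x^2 + 5*x + 6)/(x^4 + 12*x^2 + 36)

Solve f'(x) = 0:
  f'(x) = -2*(x - 6)*(x + 1)/(x^2 + 6)^2; the denominator is positive wherever f is defined, so f'(x) = 0 ⇔ -2*x^2 + 10*x + 12 = 0.
  Factor: -2*x^2 + 10*x + 12 = -2*(x - 6)*(x + 1) = 0.
  ⇒ x = -1, 6

f''(x) = 2*(4*x^2*(2*x - 5) + (5 - 6*x)*(x^2 + 6))/(x^2 + 6)^3
Second-derivative test at each critical point:
  f''(-1) = 2/7 > 0 → local minimum
  f''(6) = -1/126 < 0 → local maximum

Critical points: x = -1 (local minimum); x = 6 (local maximum)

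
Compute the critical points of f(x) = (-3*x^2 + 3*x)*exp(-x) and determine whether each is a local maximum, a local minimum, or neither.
f'(x) = 3*(x^2 - 3*x + 1)*exp(-x)

Solve f'(x) = 0:
  f'(x) = (3*x^2 - 9*x + 3)·exp(-x) and exp(-x) > 0 for every x, so f'(x) = 0 ⇔ 3*x^2 - 9*x + 3 = 0.
  Factor: 3*x^2 - 9*x + 3 = 3*(x^2 - 3*x + 1); x^2 - 3*x + 1 = 0 has no rational roots; quadratic formula: x = (3 ± √5)/2.
  ⇒ x = 3/2 - sqrt(5)/2 ≈ 0.3820, sqrt(5)/2 + 3/2 ≈ 2.6180

f''(x) = 3*(-x^2 + 5*x - 4)*exp(-x)
Second-derivative test at each critical point:
  f''(0.3820) = -4.5785 < 0 → local maximum
  f''(2.6180) = 0.4893 > 0 → local minimum

Critical points: x = 3/2 - sqrt(5)/2 ≈ 0.3820 (local maximum); x = sqrt(5)/2 + 3/2 ≈ 2.6180 (local minimum)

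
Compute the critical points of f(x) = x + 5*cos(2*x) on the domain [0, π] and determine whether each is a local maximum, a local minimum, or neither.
f'(x) = 1 - 10*sin(2*x)

Solve f'(x) = 0 on [0, π]:
  f'(x) = 0 ⇔ sin(2*x) = 1/10, i.e. 2*x = arcsin(1/10) + 2nπ or 2*x = π − arcsin(1/10) + 2nπ; keep the solutions lying in [0, π].
  ⇒ x = asin(1/10)/2 ≈ 0.0501, -asin(1/10)/2 + pi/2 ≈ 1.5207

f''(x) = -20*cos(2*x)
Second-derivative test at each critical point:
  f''(0.0501) = -19.8997 < 0 → local maximum
  f''(1.5207) = 19.8997 > 0 → local minimum

Critical points: x = asin(1/10)/2 ≈ 0.0501 (local maximum); x = -asin(1/10)/2 + pi/2 ≈ 1.5207 (local minimum)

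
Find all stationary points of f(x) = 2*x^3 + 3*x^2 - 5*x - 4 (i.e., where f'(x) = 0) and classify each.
f'(x) = 6*x^2 + 6*x - 5

Solve f'(x) = 0:
  6*x^2 + 6*x - 5 = 0 has no rational roots; quadratic formula: x = (-6 ± √156)/12.
  ⇒ x = -sqrt(39)/6 - 1/2 ≈ -1.5408, -1/2 + sqrt(39)/6 ≈ 0.5408

f''(x) = 12*x + 6
Second-derivative test at each critical point:
  f''(-1.5408) = -12.4900 < 0 → local maximum
  f''(0.5408) = 12.4900 > 0 → local minimum

Critical points: x = -sqrt(39)/6 - 1/2 ≈ -1.5408 (local maximum); x = -1/2 + sqrt(39)/6 ≈ 0.5408 (local minimum)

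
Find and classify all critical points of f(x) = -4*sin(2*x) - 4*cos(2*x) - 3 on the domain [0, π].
f'(x) = -8*sqrt(2)*cos(2*x + pi/4)

Solve f'(x) = 0 on [0, π]:
  f'(x) = 0 ⇔ -4*cos(2*x) = -4*sin(2*x) ⇔ tan(2*x) = 1, i.e. 2*x = arctan(1) + nπ; keep the solutions lying in [0, π].
  ⇒ x = pi/8 ≈ 0.3927, 5*pi/8 ≈ 1.9635

f''(x) = 16*sqrt(2)*sin(2*x + pi/4)
Second-derivative test at each critical point:
  f''(0.3927) = 22.6274 > 0 → local minimum
  f''(1.9635) = -22.6274 < 0 → local maximum

Critical points: x = pi/8 ≈ 0.3927 (local minimum); x = 5*pi/8 ≈ 1.9635 (local maximum)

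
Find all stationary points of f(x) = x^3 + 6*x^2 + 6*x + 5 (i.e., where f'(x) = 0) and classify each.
f'(x) = 3*x^2 + 12*x + 6

Solve f'(x) = 0:
  Factor: 3*x^2 + 12*x + 6 = 3*(x^2 + 4*x + 2); x^2 + 4*x + 2 = 0 has no rational roots; quadratic formula: x = (-4 ± √8)/2.
  ⇒ x = -2 - sqrt(2) ≈ -3.4142, -2 + sqrt(2) ≈ -0.5858

f''(x) = 6*x + 12
Second-derivative test at each critical point:
  f''(-3.4142) = -8.4853 < 0 → local maximum
  f''(-0.5858) = 8.4853 > 0 → local minimum

Critical points: x = -2 - sqrt(2) ≈ -3.4142 (local maximum); x = -2 + sqrt(2) ≈ -0.5858 (local minimum)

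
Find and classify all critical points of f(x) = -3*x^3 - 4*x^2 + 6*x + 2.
f'(x) = -9*x^2 - 8*x + 6

Solve f'(x) = 0:
  9*x^2 + 8*x - 6 = 0 has no rational roots; quadratic formula: x = (-8 ± √280)/18.
  ⇒ x = -sqrt(70)/9 - 4/9 ≈ -1.3741, -4/9 + sqrt(70)/9 ≈ 0.4852

f''(x) = -18*x - 8
Second-derivative test at each critical point:
  f''(-1.3741) = 16.7332 > 0 → local minimum
  f''(0.4852) = -16.7332 < 0 → local maximum

Critical points: x = -sqrt(70)/9 - 4/9 ≈ -1.3741 (local minimum); x = -4/9 + sqrt(70)/9 ≈ 0.4852 (local maximum)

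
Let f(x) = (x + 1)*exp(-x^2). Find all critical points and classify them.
f'(x) = (-2*x*(x + 1) + 1)*exp(-x^2)

Solve f'(x) = 0:
  f'(x) = (-2*x^2 - 2*x + 1)·exp(-x^2) and exp(-x^2) > 0 for every x, so f'(x) = 0 ⇔ -2*x^2 - 2*x + 1 = 0.
  2*x^2 + 2*x - 1 = 0 has no rational roots; quadratic formula: x = (-2 ± √12)/4.
  ⇒ x = -sqrt(3)/2 - 1/2 ≈ -1.3660, -1/2 + sqrt(3)/2 ≈ 0.3660

f''(x) = 2*(2*x^2*(x + 1) - 3*x - 1)*exp(-x^2)
Second-derivative test at each critical point:
  f''(-1.3660) = 0.5360 > 0 → local minimum
  f''(0.3660) = -3.0297 < 0 → local maximum

Critical points: x = -sqrt(3)/2 - 1/2 ≈ -1.3660 (local minimum); x = -1/2 + sqrt(3)/2 ≈ 0.3660 (local maximum)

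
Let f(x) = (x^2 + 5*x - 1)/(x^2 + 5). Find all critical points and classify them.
f'(x) = (-5*x^2 + 12*x + 25)/(x^4 + 10*x^2 + 25)

Solve f'(x) = 0:
  f'(x) = -(5*x^2 - 12*x - 25)/(x^2 + 5)^2; the denominator is positive wherever f is defined, so f'(x) = 0 ⇔ -5*x^2 + 12*x + 25 = 0.
  5*x^2 - 12*x - 25 = 0 has no rational roots; quadratic formula: x = (12 ± √644)/10.
  ⇒ x = 6/5 - sqrt(161)/5 ≈ -1.3377, 6/5 + sqrt(161)/5 ≈ 3.7377

f''(x) = 2*(5*x^3 - 18*x^2 - 75*x + 30)/(x^6 + 15*x^4 + 75*x^2 + 125)
Second-derivative test at each critical point:
  f''(-1.3377) = 0.5505 > 0 → local minimum
  f''(3.7377) = -0.0705 < 0 → local maximum

Critical points: x = 6/5 - sqrt(161)/5 ≈ -1.3377 (local minimum); x = 6/5 + sqrt(161)/5 ≈ 3.7377 (local maximum)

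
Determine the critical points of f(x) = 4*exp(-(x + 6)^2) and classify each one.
f'(x) = 8*(-x - 6)*exp(-(x + 6)^2)

Solve f'(x) = 0:
  f'(x) = (-8*x - 48)·exp(-(x + 6)^2) and exp(-(x + 6)^2) > 0 for every x, so f'(x) = 0 ⇔ -8*x - 48 = 0.
  Factor: -8*x - 48 = -8*(x + 6) = 0.
  ⇒ x = -6

f''(x) = 8*(2*(x + 6)^2 - 1)*exp(-(x + 6)^2)
Second-derivative test at each critical point:
  f''(-6) = -8 < 0 → local maximum

Critical points: x = -6 (local maximum)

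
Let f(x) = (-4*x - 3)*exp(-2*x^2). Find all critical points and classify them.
f'(x) = 4*(x*(4*x + 3) - 1)*exp(-2*x^2)

Solve f'(x) = 0:
  f'(x) = (16*x^2 + 12*x - 4)·exp(-2*x^2) and exp(-2*x^2) > 0 for every x, so f'(x) = 0 ⇔ 16*x^2 + 12*x - 4 = 0.
  Factor: 16*x^2 + 12*x - 4 = 4*(x + 1)*(4*x - 1) = 0.
  ⇒ x = -1, 1/4

f''(x) = 4*(-16*x^3 - 12*x^2 + 12*x + 3)*exp(-2*x^2)
Second-derivative test at each critical point:
  f''(-1) = -2.7067 < 0 → local maximum
  f''(1/4) = 17.6499 > 0 → local minimum

Critical points: x = -1 (local maximum); x = 1/4 (local minimum)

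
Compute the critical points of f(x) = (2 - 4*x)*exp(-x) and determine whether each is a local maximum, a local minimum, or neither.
f'(x) = 2*(2*x - 3)*exp(-x)

Solve f'(x) = 0:
  f'(x) = (4*x - 6)·exp(-x) and exp(-x) > 0 for every x, so f'(x) = 0 ⇔ 4*x - 6 = 0.
  Factor: 4*x - 6 = 2*(2*x - 3) = 0.
  ⇒ x = 3/2

f''(x) = 2*(5 - 2*x)*exp(-x)
Second-derivative test at each critical point:
  f''(3/2) = 0.8925 > 0 → local minimum

Critical points: x = 3/2 (local minimum)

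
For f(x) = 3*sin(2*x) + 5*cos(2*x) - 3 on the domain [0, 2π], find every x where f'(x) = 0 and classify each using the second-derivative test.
f'(x) = -10*sin(2*x) + 6*cos(2*x)

Solve f'(x) = 0 on [0, 2π]:
  f'(x) = 0 ⇔ 3*cos(2*x) = 5*sin(2*x) ⇔ tan(2*x) = 3/5, i.e. 2*x = arctan(3/5) + nπ; keep the solutions lying in [0, 2π].
  ⇒ x = atan(3/5)/2 ≈ 0.2702, atan(3/5)/2 + pi/2 ≈ 1.8410, atan(3/5)/2 + pi ≈ 3.4118, atan(3/5)/2 + 3*pi/2 ≈ 4.9826

f''(x) = -12*sin(2*x) - 20*cos(2*x)
Second-derivative test at each critical point:
  f''(0.2702) = -23.3238 < 0 → local maximum
  f''(1.8410) = 23.3238 > 0 → local minimum
  f''(3.4118) = -23.3238 < 0 → local maximum
  f''(4.9826) = 23.3238 > 0 → local minimum

Critical points: x = atan(3/5)/2 ≈ 0.2702 (local maximum); x = atan(3/5)/2 + pi/2 ≈ 1.8410 (local minimum); x = atan(3/5)/2 + pi ≈ 3.4118 (local maximum); x = atan(3/5)/2 + 3*pi/2 ≈ 4.9826 (local minimum)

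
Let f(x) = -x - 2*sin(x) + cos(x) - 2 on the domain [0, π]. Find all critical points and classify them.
f'(x) = -sin(x) - 2*cos(x) - 1

Solve f'(x) = 0 on [0, π]:
  f'(x) = 0 ⇔ -sin(x) - 2*cos(x) = 1. Write the left side as R·cos(x + φ) with R = √((-2)² + 1²) = sqrt(5), cos φ = -2*sqrt(5)/5, sin φ = sqrt(5)/5; then cos(x + φ) = sqrt(5)/5. Solve for x and keep the solutions lying in [0, π].
  ⇒ x = pi - atan(3/4) ≈ 2.4981

f''(x) = 2*sin(x) - cos(x)
Second-derivative test at each critical point:
  f''(2.4981) = 2 > 0 → local minimum

Critical points: x = pi - atan(3/4) ≈ 2.4981 (local minimum)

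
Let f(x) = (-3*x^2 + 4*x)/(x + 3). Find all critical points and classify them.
f'(x) = 3*(-x^2 - 6*x + 4)/(x^2 + 6*x + 9)

Solve f'(x) = 0:
  f'(x) = -3*(x^2 + 6*x - 4)/(x + 3)^2; the denominator is positive wherever f is defined, so f'(x) = 0 ⇔ -3*x^2 - 18*x + 12 = 0.
  Factor: -3*x^2 - 18*x + 12 = -3*(x^2 + 6*x - 4); x^2 + 6*x - 4 = 0 has no rational roots; quadratic formula: x = (-6 ± √52)/2.
  ⇒ x = -sqrt(13) - 3 ≈ -6.6056, -3 + sqrt(13) ≈ 0.6056

f''(x) = -78/(x^3 + 9*x^2 + 27*x + 27)
Second-derivative test at each critical point:
  f''(-6.6056) = 1.6641 > 0 → local minimum
  f''(0.6056) = -1.6641 < 0 → local maximum

Critical points: x = -sqrt(13) - 3 ≈ -6.6056 (local minimum); x = -3 + sqrt(13) ≈ 0.6056 (local maximum)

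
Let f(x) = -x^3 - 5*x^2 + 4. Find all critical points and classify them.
f'(x) = x*(-3*x - 10)

Solve f'(x) = 0:
  Factor: -3*x^2 - 10*x = -x*(3*x + 10) = 0.
  ⇒ x = -10/3, 0

f''(x) = -6*x - 10
Second-derivative test at each critical point:
  f''(-10/3) = 10 > 0 → local minimum
  f''(0) = -10 < 0 → local maximum

Critical points: x = -10/3 (local minimum); x = 0 (local maximum)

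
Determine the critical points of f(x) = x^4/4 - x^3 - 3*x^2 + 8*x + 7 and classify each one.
f'(x) = x^3 - 3*x^2 - 6*x + 8

Solve f'(x) = 0:
  Factor: x^3 - 3*x^2 - 6*x + 8 = (x - 4)*(x - 1)*(x + 2) = 0.
  ⇒ x = -2, 1, 4

f''(x) = 3*x^2 - 6*x - 6
Second-derivative test at each critical point:
  f''(-2) = 18 > 0 → local minimum
  f''(1) = -9 < 0 → local maximum
  f''(4) = 18 > 0 → local minimum

Critical points: x = -2 (local minimum); x = 1 (local maximum); x = 4 (local minimum)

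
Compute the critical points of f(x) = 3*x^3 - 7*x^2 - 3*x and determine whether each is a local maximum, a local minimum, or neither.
f'(x) = 9*x^2 - 14*x - 3

Solve f'(x) = 0:
  9*x^2 - 14*x - 3 = 0 has no rational roots; quadratic formula: x = (14 ± √304)/18.
  ⇒ x = 7/9 - 2*sqrt(19)/9 ≈ -0.1909, 7/9 + 2*sqrt(19)/9 ≈ 1.7464

f''(x) = 18*x - 14
Second-derivative test at each critical point:
  f''(-0.1909) = -17.4356 < 0 → local maximum
  f''(1.7464) = 17.4356 > 0 → local minimum

Critical points: x = 7/9 - 2*sqrt(19)/9 ≈ -0.1909 (local maximum); x = 7/9 + 2*sqrt(19)/9 ≈ 1.7464 (local minimum)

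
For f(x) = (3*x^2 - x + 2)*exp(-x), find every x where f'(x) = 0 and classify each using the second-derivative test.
f'(x) = (-3*x^2 + 7*x - 3)*exp(-x)

Solve f'(x) = 0:
  f'(x) = (-3*x^2 + 7*x - 3)·exp(-x) and exp(-x) > 0 for every x, so f'(x) = 0 ⇔ -3*x^2 + 7*x - 3 = 0.
  3*x^2 - 7*x + 3 = 0 has no rational roots; quadratic formula: x = (7 ± √13)/6.
  ⇒ x = 7/6 - sqrt(13)/6 ≈ 0.5657, sqrt(13)/6 + 7/6 ≈ 1.7676

f''(x) = (3*x^2 - 13*x + 10)*exp(-x)
Second-derivative test at each critical point:
  f''(0.5657) = 2.0477 > 0 → local minimum
  f''(1.7676) = -0.6156 < 0 → local maximum

Critical points: x = 7/6 - sqrt(13)/6 ≈ 0.5657 (local minimum); x = sqrt(13)/6 + 7/6 ≈ 1.7676 (local maximum)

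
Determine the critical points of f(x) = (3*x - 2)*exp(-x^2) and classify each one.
f'(x) = (-2*x*(3*x - 2) + 3)*exp(-x^2)

Solve f'(x) = 0:
  f'(x) = (-6*x^2 + 4*x + 3)·exp(-x^2) and exp(-x^2) > 0 for every x, so f'(x) = 0 ⇔ -6*x^2 + 4*x + 3 = 0.
  6*x^2 - 4*x - 3 = 0 has no rational roots; quadratic formula: x = (4 ± √88)/12.
  ⇒ x = 1/3 - sqrt(22)/6 ≈ -0.4484, 1/3 + sqrt(22)/6 ≈ 1.1151

f''(x) = 2*(2*x^2*(3*x - 2) - 9*x + 2)*exp(-x^2)
Second-derivative test at each critical point:
  f''(-0.4484) = 7.6722 > 0 → local minimum
  f''(1.1151) = -2.7055 < 0 → local maximum

Critical points: x = 1/3 - sqrt(22)/6 ≈ -0.4484 (local minimum); x = 1/3 + sqrt(22)/6 ≈ 1.1151 (local maximum)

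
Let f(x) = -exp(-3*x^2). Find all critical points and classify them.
f'(x) = 6*x*exp(-3*x^2)

Solve f'(x) = 0:
  f'(x) = (6*x)·exp(-3*x^2) and exp(-3*x^2) > 0 for every x, so f'(x) = 0 ⇔ 6*x = 0.
  6*x = 0.
  ⇒ x = 0

f''(x) = 6*(1 - 6*x^2)*exp(-3*x^2)
Second-derivative test at each critical point:
  f''(0) = 6 > 0 → local minimum

Critical points: x = 0 (local minimum)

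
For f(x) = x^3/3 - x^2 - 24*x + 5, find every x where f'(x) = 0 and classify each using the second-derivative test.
f'(x) = x^2 - 2*x - 24

Solve f'(x) = 0:
  Factor: x^2 - 2*x - 24 = (x - 6)*(x + 4) = 0.
  ⇒ x = -4, 6

f''(x) = 2*x - 2
Second-derivative test at each critical point:
  f''(-4) = -10 < 0 → local maximum
  f''(6) = 10 > 0 → local minimum

Critical points: x = -4 (local maximum); x = 6 (local minimum)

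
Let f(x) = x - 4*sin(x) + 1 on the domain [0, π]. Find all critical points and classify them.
f'(x) = 1 - 4*cos(x)

Solve f'(x) = 0 on [0, π]:
  f'(x) = 0 ⇔ cos(x) = 1/4, i.e. x = ±arccos(1/4) + 2nπ; keep the solutions lying in [0, π].
  ⇒ x = acos(1/4) ≈ 1.3181

f''(x) = 4*sin(x)
Second-derivative test at each critical point:
  f''(1.3181) = 3.8730 > 0 → local minimum

Critical points: x = acos(1/4) ≈ 1.3181 (local minimum)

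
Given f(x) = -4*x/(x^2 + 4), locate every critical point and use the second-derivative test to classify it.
f'(x) = 4*(x^2 - 4)/(x^2 + 4)^2

Solve f'(x) = 0:
  f'(x) = 4*(x - 2)*(x + 2)/(x^2 + 4)^2; the denominator is positive wherever f is defined, so f'(x) = 0 ⇔ 4*x^2 - 16 = 0.
  Factor: 4*x^2 - 16 = 4*(x - 2)*(x + 2) = 0.
  ⇒ x = -2, 2

f''(x) = 8*x*(12 - x^2)/(x^2 + 4)^3
Second-derivative test at each critical point:
  f''(-2) = -1/4 < 0 → local maximum
  f''(2) = 1/4 > 0 → local minimum

Critical points: x = -2 (local maximum); x = 2 (local minimum)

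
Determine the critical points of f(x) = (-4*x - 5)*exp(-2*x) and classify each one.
f'(x) = 2*(4*x + 3)*exp(-2*x)

Solve f'(x) = 0:
  f'(x) = (8*x + 6)·exp(-2*x) and exp(-2*x) > 0 for every x, so f'(x) = 0 ⇔ 8*x + 6 = 0.
  Factor: 8*x + 6 = 2*(4*x + 3) = 0.
  ⇒ x = -3/4

f''(x) = 4*(-4*x - 1)*exp(-2*x)
Second-derivative test at each critical point:
  f''(-3/4) = 35.8535 > 0 → local minimum

Critical points: x = -3/4 (local minimum)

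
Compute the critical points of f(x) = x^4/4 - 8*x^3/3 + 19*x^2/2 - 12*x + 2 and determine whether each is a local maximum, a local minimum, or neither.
f'(x) = x^3 - 8*x^2 + 19*x - 12

Solve f'(x) = 0:
  Factor: x^3 - 8*x^2 + 19*x - 12 = (x - 4)*(x - 3)*(x - 1) = 0.
  ⇒ x = 1, 3, 4

f''(x) = 3*x^2 - 16*x + 19
Second-derivative test at each critical point:
  f''(1) = 6 > 0 → local minimum
  f''(3) = -2 < 0 → local maximum
  f''(4) = 3 > 0 → local minimum

Critical points: x = 1 (local minimum); x = 3 (local maximum); x = 4 (local minimum)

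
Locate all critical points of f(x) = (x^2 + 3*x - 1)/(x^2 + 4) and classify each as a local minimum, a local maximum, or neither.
f'(x) = (-3*x^2 + 10*x + 12)/(x^4 + 8*x^2 + 16)

Solve f'(x) = 0:
  f'(x) = -(3*x^2 - 10*x - 12)/(x^2 + 4)^2; the denominator is positive wherever f is defined, so f'(x) = 0 ⇔ -3*x^2 + 10*x + 12 = 0.
  3*x^2 - 10*x - 12 = 0 has no rational roots; quadratic formula: x = (10 ± √244)/6.
  ⇒ x = 5/3 - sqrt(61)/3 ≈ -0.9367, 5/3 + sqrt(61)/3 ≈ 4.2701

f''(x) = 2*(3*x^3 - 15*x^2 - 36*x + 20)/(x^6 + 12*x^4 + 48*x^2 + 64)
Second-derivative test at each critical point:
  f''(-0.9367) = 0.6566 > 0 → local minimum
  f''(4.2701) = -0.0316 < 0 → local maximum

Critical points: x = 5/3 - sqrt(61)/3 ≈ -0.9367 (local minimum); x = 5/3 + sqrt(61)/3 ≈ 4.2701 (local maximum)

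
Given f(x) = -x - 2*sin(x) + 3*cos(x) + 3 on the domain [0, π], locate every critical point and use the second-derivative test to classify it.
f'(x) = -3*sin(x) - 2*cos(x) - 1

Solve f'(x) = 0 on [0, π]:
  f'(x) = 0 ⇔ -3*sin(x) - 2*cos(x) = 1. Write the left side as R·cos(x + φ) with R = √((-2)² + 3²) = sqrt(13), cos φ = -2*sqrt(13)/13, sin φ = 3*sqrt(13)/13; then cos(x + φ) = sqrt(13)/13. Solve for x and keep the solutions lying in [0, π].
  ⇒ x = atan((-3 + 4*sqrt(3))/(-6*sqrt(3) - 2)) + pi ≈ 2.8346

f''(x) = 2*sin(x) - 3*cos(x)
Second-derivative test at each critical point:
  f''(2.8346) = 3.4641 > 0 → local minimum

Critical points: x = atan((-3 + 4*sqrt(3))/(-6*sqrt(3) - 2)) + pi ≈ 2.8346 (local minimum)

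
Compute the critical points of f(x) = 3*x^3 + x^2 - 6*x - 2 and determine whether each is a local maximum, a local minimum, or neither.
f'(x) = 9*x^2 + 2*x - 6

Solve f'(x) = 0:
  9*x^2 + 2*x - 6 = 0 has no rational roots; quadratic formula: x = (-2 ± √220)/18.
  ⇒ x = -sqrt(55)/9 - 1/9 ≈ -0.9351, -1/9 + sqrt(55)/9 ≈ 0.7129

f''(x) = 18*x + 2
Second-derivative test at each critical point:
  f''(-0.9351) = -14.8324 < 0 → local maximum
  f''(0.7129) = 14.8324 > 0 → local minimum

Critical points: x = -sqrt(55)/9 - 1/9 ≈ -0.9351 (local maximum); x = -1/9 + sqrt(55)/9 ≈ 0.7129 (local minimum)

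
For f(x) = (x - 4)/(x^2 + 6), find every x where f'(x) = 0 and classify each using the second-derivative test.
f'(x) = (x^2 - 2*x*(x - 4) + 6)/(x^2 + 6)^2

Solve f'(x) = 0:
  f'(x) = -(x^2 - 8*x - 6)/(x^2 + 6)^2; the denominator is positive wherever f is defined, so f'(x) = 0 ⇔ -x^2 + 8*x + 6 = 0.
  x^2 - 8*x - 6 = 0 has no rational roots; quadratic formula: x = (8 ± √88)/2.
  ⇒ x = 4 - sqrt(22) ≈ -0.6904, 4 + sqrt(22) ≈ 8.6904

f''(x) = 2*(4*x^2*(x - 4) + (4 - 3*x)*(x^2 + 6))/(x^2 + 6)^3
Second-derivative test at each critical point:
  f''(-0.6904) = 0.2236 > 0 → local minimum
  f''(8.6904) = -0.0014 < 0 → local maximum

Critical points: x = 4 - sqrt(22) ≈ -0.6904 (local minimum); x = 4 + sqrt(22) ≈ 8.6904 (local maximum)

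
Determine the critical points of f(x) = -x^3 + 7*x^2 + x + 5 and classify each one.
f'(x) = -3*x^2 + 14*x + 1

Solve f'(x) = 0:
  3*x^2 - 14*x - 1 = 0 has no rational roots; quadratic formula: x = (14 ± √208)/6.
  ⇒ x = 7/3 - 2*sqrt(13)/3 ≈ -0.0704, 7/3 + 2*sqrt(13)/3 ≈ 4.7370

f''(x) = 14 - 6*x
Second-derivative test at each critical point:
  f''(-0.0704) = 14.4222 > 0 → local minimum
  f''(4.7370) = -14.4222 < 0 → local maximum

Critical points: x = 7/3 - 2*sqrt(13)/3 ≈ -0.0704 (local minimum); x = 7/3 + 2*sqrt(13)/3 ≈ 4.7370 (local maximum)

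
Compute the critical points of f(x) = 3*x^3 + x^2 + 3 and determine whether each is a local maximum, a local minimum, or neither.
f'(x) = x*(9*x + 2)

Solve f'(x) = 0:
  Factor: 9*x^2 + 2*x = x*(9*x + 2) = 0.
  ⇒ x = -2/9, 0

f''(x) = 18*x + 2
Second-derivative test at each critical point:
  f''(-2/9) = -2 < 0 → local maximum
  f''(0) = 2 > 0 → local minimum

Critical points: x = -2/9 (local maximum); x = 0 (local minimum)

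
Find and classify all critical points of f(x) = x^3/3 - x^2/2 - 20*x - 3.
f'(x) = x^2 - x - 20

Solve f'(x) = 0:
  Factor: x^2 - x - 20 = (x - 5)*(x + 4) = 0.
  ⇒ x = -4, 5

f''(x) = 2*x - 1
Second-derivative test at each critical point:
  f''(-4) = -9 < 0 → local maximum
  f''(5) = 9 > 0 → local minimum

Critical points: x = -4 (local maximum); x = 5 (local minimum)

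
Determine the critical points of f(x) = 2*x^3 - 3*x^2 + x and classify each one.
f'(x) = 6*x^2 - 6*x + 1

Solve f'(x) = 0:
  6*x^2 - 6*x + 1 = 0 has no rational roots; quadratic formula: x = (6 ± √12)/12.
  ⇒ x = 1/2 - sqrt(3)/6 ≈ 0.2113, sqrt(3)/6 + 1/2 ≈ 0.7887

f''(x) = 12*x - 6
Second-derivative test at each critical point:
  f''(0.2113) = -3.4641 < 0 → local maximum
  f''(0.7887) = 3.4641 > 0 → local minimum

Critical points: x = 1/2 - sqrt(3)/6 ≈ 0.2113 (local maximum); x = sqrt(3)/6 + 1/2 ≈ 0.7887 (local minimum)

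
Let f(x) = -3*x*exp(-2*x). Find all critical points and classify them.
f'(x) = 3*(2*x - 1)*exp(-2*x)

Solve f'(x) = 0:
  f'(x) = (6*x - 3)·exp(-2*x) and exp(-2*x) > 0 for every x, so f'(x) = 0 ⇔ 6*x - 3 = 0.
  Factor: 6*x - 3 = 3*(2*x - 1) = 0.
  ⇒ x = 1/2

f''(x) = 12*(1 - x)*exp(-2*x)
Second-derivative test at each critical point:
  f''(1/2) = 2.2073 > 0 → local minimum

Critical points: x = 1/2 (local minimum)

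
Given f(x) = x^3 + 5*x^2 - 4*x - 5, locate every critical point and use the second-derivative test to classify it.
f'(x) = 3*x^2 + 10*x - 4

Solve f'(x) = 0:
  3*x^2 + 10*x - 4 = 0 has no rational roots; quadratic formula: x = (-10 ± √148)/6.
  ⇒ x = -sqrt(37)/3 - 5/3 ≈ -3.6943, -5/3 + sqrt(37)/3 ≈ 0.3609

f''(x) = 6*x + 10
Second-derivative test at each critical point:
  f''(-3.6943) = -12.1655 < 0 → local maximum
  f''(0.3609) = 12.1655 > 0 → local minimum

Critical points: x = -sqrt(37)/3 - 5/3 ≈ -3.6943 (local maximum); x = -5/3 + sqrt(37)/3 ≈ 0.3609 (local minimum)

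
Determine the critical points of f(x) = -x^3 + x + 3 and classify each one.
f'(x) = 1 - 3*x^2

Solve f'(x) = 0:
  3*x^2 - 1 = 0 has no rational roots; quadratic formula: x = (0 ± √12)/6.
  ⇒ x = -sqrt(3)/3 ≈ -0.5774, sqrt(3)/3 ≈ 0.5774

f''(x) = -6*x
Second-derivative test at each critical point:
  f''(-0.5774) = 3.4641 > 0 → local minimum
  f''(0.5774) = -3.4641 < 0 → local maximum

Critical points: x = -sqrt(3)/3 ≈ -0.5774 (local minimum); x = sqrt(3)/3 ≈ 0.5774 (local maximum)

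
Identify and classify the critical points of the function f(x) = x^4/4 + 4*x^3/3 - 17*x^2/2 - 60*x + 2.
f'(x) = x^3 + 4*x^2 - 17*x - 60

Solve f'(x) = 0:
  Factor: x^3 + 4*x^2 - 17*x - 60 = (x - 4)*(x + 3)*(x + 5) = 0.
  ⇒ x = -5, -3, 4

f''(x) = 3*x^2 + 8*x - 17
Second-derivative test at each critical point:
  f''(-5) = 18 > 0 → local minimum
  f''(-3) = -14 < 0 → local maximum
  f''(4) = 63 > 0 → local minimum

Critical points: x = -5 (local minimum); x = -3 (local maximum); x = 4 (local minimum)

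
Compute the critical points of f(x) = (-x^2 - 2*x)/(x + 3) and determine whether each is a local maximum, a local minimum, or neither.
f'(x) = (-x^2 - 6*x - 6)/(x^2 + 6*x + 9)

Solve f'(x) = 0:
  f'(x) = -(x^2 + 6*x + 6)/(x + 3)^2; the denominator is positive wherever f is defined, so f'(x) = 0 ⇔ -x^2 - 6*x - 6 = 0.
  x^2 + 6*x + 6 = 0 has no rational roots; quadratic formula: x = (-6 ± √12)/2.
  ⇒ x = -3 - sqrt(3) ≈ -4.7321, -3 + sqrt(3) ≈ -1.2679

f''(x) = -6/(x^3 + 9*x^2 + 27*x + 27)
Second-derivative test at each critical point:
  f''(-4.7321) = 1.1547 > 0 → local minimum
  f''(-1.2679) = -1.1547 < 0 → local maximum

Critical points: x = -3 - sqrt(3) ≈ -4.7321 (local minimum); x = -3 + sqrt(3) ≈ -1.2679 (local maximum)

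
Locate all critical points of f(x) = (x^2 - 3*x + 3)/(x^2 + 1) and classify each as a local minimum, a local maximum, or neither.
f'(x) = (3*x^2 - 4*x - 3)/(x^4 + 2*x^2 + 1)

Solve f'(x) = 0:
  f'(x) = (3*x^2 - 4*x - 3)/(x^2 + 1)^2; the denominator is positive wherever f is defined, so f'(x) = 0 ⇔ 3*x^2 - 4*x - 3 = 0.
  3*x^2 - 4*x - 3 = 0 has no rational roots; quadratic formula: x = (4 ± √52)/6.
  ⇒ x = 2/3 - sqrt(13)/3 ≈ -0.5352, 2/3 + sqrt(13)/3 ≈ 1.8685

f''(x) = 2*(-3*x^3 + 6*x^2 + 9*x - 2)/(x^6 + 3*x^4 + 3*x^2 + 1)
Second-derivative test at each critical point:
  f''(-0.5352) = -4.3575 < 0 → local maximum
  f''(1.8685) = 0.3575 > 0 → local minimum

Critical points: x = 2/3 - sqrt(13)/3 ≈ -0.5352 (local maximum); x = 2/3 + sqrt(13)/3 ≈ 1.8685 (local minimum)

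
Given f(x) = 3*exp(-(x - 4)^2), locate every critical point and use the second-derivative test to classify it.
f'(x) = 6*(4 - x)*exp(-(x - 4)^2)

Solve f'(x) = 0:
  f'(x) = (24 - 6*x)·exp(-(x - 4)^2) and exp(-(x - 4)^2) > 0 for every x, so f'(x) = 0 ⇔ 24 - 6*x = 0.
  Factor: 24 - 6*x = -6*(x - 4) = 0.
  ⇒ x = 4

f''(x) = 6*(2*(x - 4)^2 - 1)*exp(-(x - 4)^2)
Second-derivative test at each critical point:
  f''(4) = -6 < 0 → local maximum

Critical points: x = 4 (local maximum)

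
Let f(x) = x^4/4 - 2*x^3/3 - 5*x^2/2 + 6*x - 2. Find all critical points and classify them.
f'(x) = x^3 - 2*x^2 - 5*x + 6

Solve f'(x) = 0:
  Factor: x^3 - 2*x^2 - 5*x + 6 = (x - 3)*(x - 1)*(x + 2) = 0.
  ⇒ x = -2, 1, 3

f''(x) = 3*x^2 - 4*x - 5
Second-derivative test at each critical point:
  f''(-2) = 15 > 0 → local minimum
  f''(1) = -6 < 0 → local maximum
  f''(3) = 10 > 0 → local minimum

Critical points: x = -2 (local minimum); x = 1 (local maximum); x = 3 (local minimum)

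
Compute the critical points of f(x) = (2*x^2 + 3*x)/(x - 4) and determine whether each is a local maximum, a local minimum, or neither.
f'(x) = 2*(x^2 - 8*x - 6)/(x^2 - 8*x + 16)

Solve f'(x) = 0:
  f'(x) = 2*(x^2 - 8*x - 6)/(x - 4)^2; the denominator is positive wherever f is defined, so f'(x) = 0 ⇔ 2*x^2 - 16*x - 12 = 0.
  Factor: 2*x^2 - 16*x - 12 = 2*(x^2 - 8*x - 6); x^2 - 8*x - 6 = 0 has no rational roots; quadratic formula: x = (8 ± √88)/2.
  ⇒ x = 4 - sqrt(22) ≈ -0.6904, 4 + sqrt(22) ≈ 8.6904

f''(x) = 88/(x^3 - 12*x^2 + 48*x - 64)
Second-derivative test at each critical point:
  f''(-0.6904) = -0.8528 < 0 → local maximum
  f''(8.6904) = 0.8528 > 0 → local minimum

Critical points: x = 4 - sqrt(22) ≈ -0.6904 (local maximum); x = 4 + sqrt(22) ≈ 8.6904 (local minimum)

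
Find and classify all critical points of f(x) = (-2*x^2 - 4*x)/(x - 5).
f'(x) = 2*(-x^2 + 10*x + 10)/(x^2 - 10*x + 25)

Solve f'(x) = 0:
  f'(x) = -2*(x^2 - 10*x - 10)/(x - 5)^2; the denominator is positive wherever f is defined, so f'(x) = 0 ⇔ -2*x^2 + 20*x + 20 = 0.
  Factor: -2*x^2 + 20*x + 20 = -2*(x^2 - 10*x - 10); x^2 - 10*x - 10 = 0 has no rational roots; quadratic formula: x = (10 ± √140)/2.
  ⇒ x = 5 - sqrt(35) ≈ -0.9161, 5 + sqrt(35) ≈ 10.9161

f''(x) = -140/(x^3 - 15*x^2 + 75*x - 125)
Second-derivative test at each critical point:
  f''(-0.9161) = 0.6761 > 0 → local minimum
  f''(10.9161) = -0.6761 < 0 → local maximum

Critical points: x = 5 - sqrt(35) ≈ -0.9161 (local minimum); x = 5 + sqrt(35) ≈ 10.9161 (local maximum)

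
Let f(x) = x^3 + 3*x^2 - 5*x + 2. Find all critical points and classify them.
f'(x) = 3*x^2 + 6*x - 5

Solve f'(x) = 0:
  3*x^2 + 6*x - 5 = 0 has no rational roots; quadratic formula: x = (-6 ± √96)/6.
  ⇒ x = -2*sqrt(6)/3 - 1 ≈ -2.6330, -1 + 2*sqrt(6)/3 ≈ 0.6330

f''(x) = 6*x + 6
Second-derivative test at each critical point:
  f''(-2.6330) = -9.7980 < 0 → local maximum
  f''(0.6330) = 9.7980 > 0 → local minimum

Critical points: x = -2*sqrt(6)/3 - 1 ≈ -2.6330 (local maximum); x = -1 + 2*sqrt(6)/3 ≈ 0.6330 (local minimum)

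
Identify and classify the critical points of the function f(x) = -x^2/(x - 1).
f'(x) = x*(2 - x)/(x - 1)^2

Solve f'(x) = 0:
  f'(x) = -x*(x - 2)/(x - 1)^2; the denominator is positive wherever f is defined, so f'(x) = 0 ⇔ -x^2 + 2*x = 0.
  Factor: -x^2 + 2*x = -x*(x - 2) = 0.
  ⇒ x = 0, 2

f''(x) = -2/(x^3 - 3*x^2 + 3*x - 1)
Second-derivative test at each critical point:
  f''(0) = 2 > 0 → local minimum
  f''(2) = -2 < 0 → local maximum

Critical points: x = 0 (local minimum); x = 2 (local maximum)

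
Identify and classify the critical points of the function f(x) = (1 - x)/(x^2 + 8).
f'(x) = (-x^2 + 2*x*(x - 1) - 8)/(x^2 + 8)^2

Solve f'(x) = 0:
  f'(x) = (x - 4)*(x + 2)/(x^2 + 8)^2; the denominator is positive wherever f is defined, so f'(x) = 0 ⇔ x^2 - 2*x - 8 = 0.
  Factor: x^2 - 2*x - 8 = (x - 4)*(x + 2) = 0.
  ⇒ x = -2, 4

f''(x) = 2*(4*x^2*(1 - x) + (3*x - 1)*(x^2 + 8))/(x^2 + 8)^3
Second-derivative test at each critical point:
  f''(-2) = -1/24 < 0 → local maximum
  f''(4) = 1/96 > 0 → local minimum

Critical points: x = -2 (local maximum); x = 4 (local minimum)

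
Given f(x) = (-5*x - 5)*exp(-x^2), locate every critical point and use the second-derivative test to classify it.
f'(x) = 5*(2*x*(x + 1) - 1)*exp(-x^2)

Solve f'(x) = 0:
  f'(x) = (10*x^2 + 10*x - 5)·exp(-x^2) and exp(-x^2) > 0 for every x, so f'(x) = 0 ⇔ 10*x^2 + 10*x - 5 = 0.
  Factor: 10*x^2 + 10*x - 5 = 5*(2*x^2 + 2*x - 1); 2*x^2 + 2*x - 1 = 0 has no rational roots; quadratic formula: x = (-2 ± √12)/4.
  ⇒ x = -sqrt(3)/2 - 1/2 ≈ -1.3660, -1/2 + sqrt(3)/2 ≈ 0.3660

f''(x) = 10*(-2*x^2*(x + 1) + 3*x + 1)*exp(-x^2)
Second-derivative test at each critical point:
  f''(-1.3660) = -2.6801 < 0 → local maximum
  f''(0.3660) = 15.1487 > 0 → local minimum

Critical points: x = -sqrt(3)/2 - 1/2 ≈ -1.3660 (local maximum); x = -1/2 + sqrt(3)/2 ≈ 0.3660 (local minimum)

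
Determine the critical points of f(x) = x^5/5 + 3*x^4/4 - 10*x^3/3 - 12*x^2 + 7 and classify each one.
f'(x) = x*(x^3 + 3*x^2 - 10*x - 24)

Solve f'(x) = 0:
  Factor: x^4 + 3*x^3 - 10*x^2 - 24*x = x*(x - 3)*(x + 2)*(x + 4) = 0.
  ⇒ x = -4, -2, 0, 3

f''(x) = 4*x^3 + 9*x^2 - 20*x - 24
Second-derivative test at each critical point:
  f''(-4) = -56 < 0 → local maximum
  f''(-2) = 20 > 0 → local minimum
  f''(0) = -24 < 0 → local maximum
  f''(3) = 105 > 0 → local minimum

Critical points: x = -4 (local maximum); x = -2 (local minimum); x = 0 (local maximum); x = 3 (local minimum)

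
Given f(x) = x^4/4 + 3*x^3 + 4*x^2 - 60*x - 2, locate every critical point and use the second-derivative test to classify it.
f'(x) = x^3 + 9*x^2 + 8*x - 60

Solve f'(x) = 0:
  Factor: x^3 + 9*x^2 + 8*x - 60 = (x - 2)*(x + 5)*(x + 6) = 0.
  ⇒ x = -6, -5, 2

f''(x) = 3*x^2 + 18*x + 8
Second-derivative test at each critical point:
  f''(-6) = 8 > 0 → local minimum
  f''(-5) = -7 < 0 → local maximum
  f''(2) = 56 > 0 → local minimum

Critical points: x = -6 (local minimum); x = -5 (local maximum); x = 2 (local minimum)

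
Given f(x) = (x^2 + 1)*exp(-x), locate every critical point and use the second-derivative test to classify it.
f'(x) = (-x^2 + 2*x - 1)*exp(-x)

Solve f'(x) = 0:
  f'(x) = (-x^2 + 2*x - 1)·exp(-x) and exp(-x) > 0 for every x, so f'(x) = 0 ⇔ -x^2 + 2*x - 1 = 0.
  Factor: -x^2 + 2*x - 1 = -(x - 1)^2 = 0.
  ⇒ x = 1

f''(x) = (x^2 - 4*x + 3)*exp(-x)
Second-derivative test at each critical point:
  f''(1) = 0, so the second-derivative test is inconclusive; use the first-derivative test: f'(3/4) = -0.0295, f'(5/4) = -0.0179 — f' is negative on both sides (no sign change) → neither a local maximum nor a local minimum

Critical points: x = 1 (neither)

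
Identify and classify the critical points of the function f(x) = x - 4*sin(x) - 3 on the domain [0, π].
f'(x) = 1 - 4*cos(x)

Solve f'(x) = 0 on [0, π]:
  f'(x) = 0 ⇔ cos(x) = 1/4, i.e. x = ±arccos(1/4) + 2nπ; keep the solutions lying in [0, π].
  ⇒ x = acos(1/4) ≈ 1.3181

f''(x) = 4*sin(x)
Second-derivative test at each critical point:
  f''(1.3181) = 3.8730 > 0 → local minimum

Critical points: x = acos(1/4) ≈ 1.3181 (local minimum)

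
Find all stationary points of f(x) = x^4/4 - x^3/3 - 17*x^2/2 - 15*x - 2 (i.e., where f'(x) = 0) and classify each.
f'(x) = x^3 - x^2 - 17*x - 15

Solve f'(x) = 0:
  Factor: x^3 - x^2 - 17*x - 15 = (x - 5)*(x + 1)*(x + 3) = 0.
  ⇒ x = -3, -1, 5

f''(x) = 3*x^2 - 2*x - 17
Second-derivative test at each critical point:
  f''(-3) = 16 > 0 → local minimum
  f''(-1) = -12 < 0 → local maximum
  f''(5) = 48 > 0 → local minimum

Critical points: x = -3 (local minimum); x = -1 (local maximum); x = 5 (local minimum)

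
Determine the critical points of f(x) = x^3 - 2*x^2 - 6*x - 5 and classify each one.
f'(x) = 3*x^2 - 4*x - 6

Solve f'(x) = 0:
  3*x^2 - 4*x - 6 = 0 has no rational roots; quadratic formula: x = (4 ± √88)/6.
  ⇒ x = 2/3 - sqrt(22)/3 ≈ -0.8968, 2/3 + sqrt(22)/3 ≈ 2.2301

f''(x) = 6*x - 4
Second-derivative test at each critical point:
  f''(-0.8968) = -9.3808 < 0 → local maximum
  f''(2.2301) = 9.3808 > 0 → local minimum

Critical points: x = 2/3 - sqrt(22)/3 ≈ -0.8968 (local maximum); x = 2/3 + sqrt(22)/3 ≈ 2.2301 (local minimum)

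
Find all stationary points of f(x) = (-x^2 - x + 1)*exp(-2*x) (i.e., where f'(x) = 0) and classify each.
f'(x) = (2*x^2 - 3)*exp(-2*x)

Solve f'(x) = 0:
  f'(x) = (2*x^2 - 3)·exp(-2*x) and exp(-2*x) > 0 for every x, so f'(x) = 0 ⇔ 2*x^2 - 3 = 0.
  2*x^2 - 3 = 0 has no rational roots; quadratic formula: x = (0 ± √24)/4.
  ⇒ x = -sqrt(6)/2 ≈ -1.2247, sqrt(6)/2 ≈ 1.2247

f''(x) = 2*(-2*x^2 + 2*x + 3)*exp(-2*x)
Second-derivative test at each critical point:
  f''(-1.2247) = -56.7421 < 0 → local maximum
  f''(1.2247) = 0.4230 > 0 → local minimum

Critical points: x = -sqrt(6)/2 ≈ -1.2247 (local maximum); x = sqrt(6)/2 ≈ 1.2247 (local minimum)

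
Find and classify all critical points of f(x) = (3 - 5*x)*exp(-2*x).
f'(x) = (10*x - 11)*exp(-2*x)

Solve f'(x) = 0:
  f'(x) = (10*x - 11)·exp(-2*x) and exp(-2*x) > 0 for every x, so f'(x) = 0 ⇔ 10*x - 11 = 0.
  10*x - 11 = 0.
  ⇒ x = 11/10

f''(x) = 4*(8 - 5*x)*exp(-2*x)
Second-derivative test at each critical point:
  f''(11/10) = 1.1080 > 0 → local minimum

Critical points: x = 11/10 (local minimum)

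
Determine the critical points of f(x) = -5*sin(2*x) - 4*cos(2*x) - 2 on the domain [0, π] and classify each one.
f'(x) = 8*sin(2*x) - 10*cos(2*x)

Solve f'(x) = 0 on [0, π]:
  f'(x) = 0 ⇔ -5*cos(2*x) = -4*sin(2*x) ⇔ tan(2*x) = 5/4, i.e. 2*x = arctan(5/4) + nπ; keep the solutions lying in [0, π].
  ⇒ x = atan(5/4)/2 ≈ 0.4480, atan(5/4)/2 + pi/2 ≈ 2.0188

f''(x) = 20*sin(2*x) + 16*cos(2*x)
Second-derivative test at each critical point:
  f''(0.4480) = 25.6125 > 0 → local minimum
  f''(2.0188) = -25.6125 < 0 → local maximum

Critical points: x = atan(5/4)/2 ≈ 0.4480 (local minimum); x = atan(5/4)/2 + pi/2 ≈ 2.0188 (local maximum)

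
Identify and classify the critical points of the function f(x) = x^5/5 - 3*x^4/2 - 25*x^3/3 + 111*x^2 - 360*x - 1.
f'(x) = x^4 - 6*x^3 - 25*x^2 + 222*x - 360

Solve f'(x) = 0:
  Factor: x^4 - 6*x^3 - 25*x^2 + 222*x - 360 = (x - 5)*(x - 4)*(x - 3)*(x + 6) = 0.
  ⇒ x = -6, 3, 4, 5

f''(x) = 4*x^3 - 18*x^2 - 50*x + 222
Second-derivative test at each critical point:
  f''(-6) = -990 < 0 → local maximum
  f''(3) = 18 > 0 → local minimum
  f''(4) = -10 < 0 → local maximum
  f''(5) = 22 > 0 → local minimum

Critical points: x = -6 (local maximum); x = 3 (local minimum); x = 4 (local maximum); x = 5 (local minimum)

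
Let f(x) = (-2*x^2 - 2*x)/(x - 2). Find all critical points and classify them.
f'(x) = 2*(-x^2 + 4*x + 2)/(x^2 - 4*x + 4)

Solve f'(x) = 0:
  f'(x) = -2*(x^2 - 4*x - 2)/(x - 2)^2; the denominator is positive wherever f is defined, so f'(x) = 0 ⇔ -2*x^2 + 8*x + 4 = 0.
  Factor: -2*x^2 + 8*x + 4 = -2*(x^2 - 4*x - 2); x^2 - 4*x - 2 = 0 has no rational roots; quadratic formula: x = (4 ± √24)/2.
  ⇒ x = 2 - sqrt(6) ≈ -0.4495, 2 + sqrt(6) ≈ 4.4495

f''(x) = -24/(x^3 - 6*x^2 + 12*x - 8)
Second-derivative test at each critical point:
  f''(-0.4495) = 1.6330 > 0 → local minimum
  f''(4.4495) = -1.6330 < 0 → local maximum

Critical points: x = 2 - sqrt(6) ≈ -0.4495 (local minimum); x = 2 + sqrt(6) ≈ 4.4495 (local maximum)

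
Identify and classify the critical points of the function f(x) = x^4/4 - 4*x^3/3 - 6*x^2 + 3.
f'(x) = x*(x^2 - 4*x - 12)

Solve f'(x) = 0:
  Factor: x^3 - 4*x^2 - 12*x = x*(x - 6)*(x + 2) = 0.
  ⇒ x = -2, 0, 6

f''(x) = 3*x^2 - 8*x - 12
Second-derivative test at each critical point:
  f''(-2) = 16 > 0 → local minimum
  f''(0) = -12 < 0 → local maximum
  f''(6) = 48 > 0 → local minimum

Critical points: x = -2 (local minimum); x = 0 (local maximum); x = 6 (local minimum)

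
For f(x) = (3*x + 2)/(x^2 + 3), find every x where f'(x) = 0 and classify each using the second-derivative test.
f'(x) = (-3*x^2 - 4*x + 9)/(x^4 + 6*x^2 + 9)

Solve f'(x) = 0:
  f'(x) = -(3*x^2 + 4*x - 9)/(x^2 + 3)^2; the denominator is positive wherever f is defined, so f'(x) = 0 ⇔ -3*x^2 - 4*x + 9 = 0.
  3*x^2 + 4*x - 9 = 0 has no rational roots; quadratic formula: x = (-4 ± √124)/6.
  ⇒ x = -sqrt(31)/3 - 2/3 ≈ -2.5226, -2/3 + sqrt(31)/3 ≈ 1.1893

f''(x) = 2*(4*x^2*(3*x + 2) - (9*x + 2)*(x^2 + 3))/(x^2 + 3)^3
Second-derivative test at each critical point:
  f''(-2.5226) = 0.1270 > 0 → local minimum
  f''(1.1893) = -0.5715 < 0 → local maximum

Critical points: x = -sqrt(31)/3 - 2/3 ≈ -2.5226 (local minimum); x = -2/3 + sqrt(31)/3 ≈ 1.1893 (local maximum)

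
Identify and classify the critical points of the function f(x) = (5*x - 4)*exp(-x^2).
f'(x) = (-2*x*(5*x - 4) + 5)*exp(-x^2)

Solve f'(x) = 0:
  f'(x) = (-10*x^2 + 8*x + 5)·exp(-x^2) and exp(-x^2) > 0 for every x, so f'(x) = 0 ⇔ -10*x^2 + 8*x + 5 = 0.
  10*x^2 - 8*x - 5 = 0 has no rational roots; quadratic formula: x = (8 ± √264)/20.
  ⇒ x = 2/5 - sqrt(66)/10 ≈ -0.4124, 2/5 + sqrt(66)/10 ≈ 1.2124

f''(x) = 2*(2*x^2*(5*x - 4) - 15*x + 4)*exp(-x^2)
Second-derivative test at each critical point:
  f''(-0.4124) = 13.7069 > 0 → local minimum
  f''(1.2124) = -3.7361 < 0 → local maximum

Critical points: x = 2/5 - sqrt(66)/10 ≈ -0.4124 (local minimum); x = 2/5 + sqrt(66)/10 ≈ 1.2124 (local maximum)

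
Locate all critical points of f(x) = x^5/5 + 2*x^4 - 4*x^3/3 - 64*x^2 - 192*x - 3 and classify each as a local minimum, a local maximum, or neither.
f'(x) = x^4 + 8*x^3 - 4*x^2 - 128*x - 192

Solve f'(x) = 0:
  Factor: x^4 + 8*x^3 - 4*x^2 - 128*x - 192 = (x - 4)*(x + 2)*(x + 4)*(x + 6) = 0.
  ⇒ x = -6, -4, -2, 4

f''(x) = 4*x^3 + 24*x^2 - 8*x - 128
Second-derivative test at each critical point:
  f''(-6) = -80 < 0 → local maximum
  f''(-4) = 32 > 0 → local minimum
  f''(-2) = -48 < 0 → local maximum
  f''(4) = 480 > 0 → local minimum

Critical points: x = -6 (local maximum); x = -4 (local minimum); x = -2 (local maximum); x = 4 (local minimum)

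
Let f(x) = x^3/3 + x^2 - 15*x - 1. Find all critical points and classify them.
f'(x) = x^2 + 2*x - 15

Solve f'(x) = 0:
  Factor: x^2 + 2*x - 15 = (x - 3)*(x + 5) = 0.
  ⇒ x = -5, 3

f''(x) = 2*x + 2
Second-derivative test at each critical point:
  f''(-5) = -8 < 0 → local maximum
  f''(3) = 8 > 0 → local minimum

Critical points: x = -5 (local maximum); x = 3 (local minimum)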